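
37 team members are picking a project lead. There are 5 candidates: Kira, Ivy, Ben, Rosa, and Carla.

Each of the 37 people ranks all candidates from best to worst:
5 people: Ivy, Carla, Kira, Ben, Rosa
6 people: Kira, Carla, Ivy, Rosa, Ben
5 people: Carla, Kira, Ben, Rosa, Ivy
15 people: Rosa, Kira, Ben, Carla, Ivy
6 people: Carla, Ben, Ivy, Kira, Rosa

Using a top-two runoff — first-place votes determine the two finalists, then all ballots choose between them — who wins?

Round 1 first-place votes: Kira 6, Ivy 5, Ben 0, Rosa 15, Carla 11. Rosa and Carla advance.
Runoff: Rosa is ranked above Carla on 15 ballots, Carla above Rosa on 22.

Carla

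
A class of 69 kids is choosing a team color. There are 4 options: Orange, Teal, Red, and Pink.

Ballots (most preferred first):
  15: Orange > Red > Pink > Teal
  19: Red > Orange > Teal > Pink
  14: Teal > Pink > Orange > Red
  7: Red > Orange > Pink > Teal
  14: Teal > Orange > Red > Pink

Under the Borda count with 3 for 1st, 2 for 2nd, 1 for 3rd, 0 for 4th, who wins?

Orange

Orange: 15×3 + 19×2 + 14×1 + 7×2 + 14×2 = 139
Teal: 15×0 + 19×1 + 14×3 + 7×0 + 14×3 = 103
Red: 15×2 + 19×3 + 14×0 + 7×3 + 14×1 = 122
Pink: 15×1 + 19×0 + 14×2 + 7×1 + 14×0 = 50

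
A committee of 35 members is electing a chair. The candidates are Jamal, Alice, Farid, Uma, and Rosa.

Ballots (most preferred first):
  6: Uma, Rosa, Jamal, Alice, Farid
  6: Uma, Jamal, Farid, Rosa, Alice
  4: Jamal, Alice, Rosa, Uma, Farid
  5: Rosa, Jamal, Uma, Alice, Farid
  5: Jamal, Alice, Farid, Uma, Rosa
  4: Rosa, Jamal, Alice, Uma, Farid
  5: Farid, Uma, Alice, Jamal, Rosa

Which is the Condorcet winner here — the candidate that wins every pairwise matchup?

Jamal

Jamal vs Alice: 30–5
Jamal vs Farid: 30–5
Jamal vs Uma: 18–17
Jamal vs Rosa: 20–15
Jamal beats every other candidate.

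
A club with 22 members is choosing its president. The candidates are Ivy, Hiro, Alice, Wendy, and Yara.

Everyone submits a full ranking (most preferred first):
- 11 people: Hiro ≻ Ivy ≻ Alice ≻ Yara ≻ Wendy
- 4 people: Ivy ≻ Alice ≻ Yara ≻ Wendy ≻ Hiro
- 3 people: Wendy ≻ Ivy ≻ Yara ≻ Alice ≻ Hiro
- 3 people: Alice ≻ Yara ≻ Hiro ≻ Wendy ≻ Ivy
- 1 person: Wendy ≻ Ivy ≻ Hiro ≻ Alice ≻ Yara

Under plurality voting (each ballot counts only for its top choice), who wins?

First-place votes: Ivy 4, Hiro 11, Alice 3, Wendy 4, Yara 0.

Hiro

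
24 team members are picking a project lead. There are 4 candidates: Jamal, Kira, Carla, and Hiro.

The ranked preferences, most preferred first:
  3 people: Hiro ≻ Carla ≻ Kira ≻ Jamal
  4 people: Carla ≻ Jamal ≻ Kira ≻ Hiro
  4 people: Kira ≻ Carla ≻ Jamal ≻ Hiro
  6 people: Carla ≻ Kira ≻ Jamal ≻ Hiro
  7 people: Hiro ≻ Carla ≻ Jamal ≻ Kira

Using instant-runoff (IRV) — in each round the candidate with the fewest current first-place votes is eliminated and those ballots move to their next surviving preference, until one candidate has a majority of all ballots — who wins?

Round 1: Jamal 0, Kira 4, Carla 10, Hiro 10. Jamal eliminated.
Round 2: Kira 4, Carla 10, Hiro 10. Kira eliminated.
Round 3: Carla 14, Hiro 10. Carla has a majority (≥13).

Carla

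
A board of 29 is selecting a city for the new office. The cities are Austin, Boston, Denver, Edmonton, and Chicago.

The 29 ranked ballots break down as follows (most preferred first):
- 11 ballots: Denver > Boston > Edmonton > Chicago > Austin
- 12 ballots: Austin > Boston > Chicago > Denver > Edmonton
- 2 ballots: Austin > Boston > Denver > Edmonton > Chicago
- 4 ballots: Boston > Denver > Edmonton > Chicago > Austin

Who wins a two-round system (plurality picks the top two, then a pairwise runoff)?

Round 1 first-place votes: Austin 14, Boston 4, Denver 11, Edmonton 0, Chicago 0. Austin and Denver advance.
Runoff: Austin is ranked above Denver on 14 ballots, Denver above Austin on 15.

Denver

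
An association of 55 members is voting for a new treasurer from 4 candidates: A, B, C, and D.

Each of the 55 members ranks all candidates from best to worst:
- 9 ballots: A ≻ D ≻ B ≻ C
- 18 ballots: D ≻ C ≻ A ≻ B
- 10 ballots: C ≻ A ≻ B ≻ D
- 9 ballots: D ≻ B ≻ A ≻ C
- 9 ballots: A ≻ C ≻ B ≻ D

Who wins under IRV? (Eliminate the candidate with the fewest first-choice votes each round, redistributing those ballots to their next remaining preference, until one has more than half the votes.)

A

Round 1: A 18, B 0, C 10, D 27. B eliminated.
Round 2: A 18, C 10, D 27. C eliminated.
Round 3: A 28, D 27. A has a majority (≥28).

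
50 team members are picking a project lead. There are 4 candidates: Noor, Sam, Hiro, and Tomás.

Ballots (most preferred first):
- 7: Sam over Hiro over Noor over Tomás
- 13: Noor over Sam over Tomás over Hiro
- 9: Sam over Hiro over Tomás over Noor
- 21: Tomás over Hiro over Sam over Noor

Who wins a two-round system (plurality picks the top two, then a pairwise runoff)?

Round 1 first-place votes: Noor 13, Sam 16, Hiro 0, Tomás 21. Tomás and Sam advance.
Runoff: Tomás is ranked above Sam on 21 ballots, Sam above Tomás on 29.

Sam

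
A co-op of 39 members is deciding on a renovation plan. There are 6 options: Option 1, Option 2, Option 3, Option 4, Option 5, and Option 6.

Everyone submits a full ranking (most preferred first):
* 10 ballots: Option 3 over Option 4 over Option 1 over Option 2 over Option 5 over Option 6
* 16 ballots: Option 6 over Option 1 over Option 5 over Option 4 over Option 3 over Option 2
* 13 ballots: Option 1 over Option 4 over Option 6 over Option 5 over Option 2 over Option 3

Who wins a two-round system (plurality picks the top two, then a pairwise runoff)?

Option 1

Round 1 first-place votes: Option 1 13, Option 2 0, Option 3 10, Option 4 0, Option 5 0, Option 6 16. Option 6 and Option 1 advance.
Runoff: Option 6 is ranked above Option 1 on 16 ballots, Option 1 above Option 6 on 23.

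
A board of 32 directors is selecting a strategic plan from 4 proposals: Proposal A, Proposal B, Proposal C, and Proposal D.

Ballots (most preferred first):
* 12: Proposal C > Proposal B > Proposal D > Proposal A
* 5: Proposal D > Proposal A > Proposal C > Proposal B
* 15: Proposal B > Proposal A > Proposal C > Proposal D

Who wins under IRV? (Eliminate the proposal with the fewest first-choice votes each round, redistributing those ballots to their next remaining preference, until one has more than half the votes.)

Proposal C

Round 1: Proposal A 0, Proposal B 15, Proposal C 12, Proposal D 5. Proposal A eliminated.
Round 2: Proposal B 15, Proposal C 12, Proposal D 5. Proposal D eliminated.
Round 3: Proposal B 15, Proposal C 17. Proposal C has a majority (≥17).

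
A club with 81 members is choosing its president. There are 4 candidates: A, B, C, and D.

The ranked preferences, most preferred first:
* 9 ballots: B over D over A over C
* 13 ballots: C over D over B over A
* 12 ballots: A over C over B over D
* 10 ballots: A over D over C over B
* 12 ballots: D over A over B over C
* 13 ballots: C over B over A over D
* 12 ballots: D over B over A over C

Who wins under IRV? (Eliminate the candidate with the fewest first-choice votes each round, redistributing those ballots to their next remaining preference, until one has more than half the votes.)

Round 1: A 22, B 9, C 26, D 24. B eliminated.
Round 2: A 22, C 26, D 33. A eliminated.
Round 3: C 38, D 43. D has a majority (≥41).

D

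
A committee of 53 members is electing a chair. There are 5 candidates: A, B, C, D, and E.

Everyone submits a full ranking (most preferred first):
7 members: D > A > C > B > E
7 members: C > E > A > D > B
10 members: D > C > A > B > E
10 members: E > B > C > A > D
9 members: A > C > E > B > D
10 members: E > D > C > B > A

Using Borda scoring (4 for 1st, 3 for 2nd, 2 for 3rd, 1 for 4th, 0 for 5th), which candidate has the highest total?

C

A: 7×3 + 7×2 + 10×2 + 10×1 + 9×4 + 10×0 = 101
B: 7×1 + 7×0 + 10×1 + 10×3 + 9×1 + 10×1 = 66
C: 7×2 + 7×4 + 10×3 + 10×2 + 9×3 + 10×2 = 139
D: 7×4 + 7×1 + 10×4 + 10×0 + 9×0 + 10×3 = 105
E: 7×0 + 7×3 + 10×0 + 10×4 + 9×2 + 10×4 = 119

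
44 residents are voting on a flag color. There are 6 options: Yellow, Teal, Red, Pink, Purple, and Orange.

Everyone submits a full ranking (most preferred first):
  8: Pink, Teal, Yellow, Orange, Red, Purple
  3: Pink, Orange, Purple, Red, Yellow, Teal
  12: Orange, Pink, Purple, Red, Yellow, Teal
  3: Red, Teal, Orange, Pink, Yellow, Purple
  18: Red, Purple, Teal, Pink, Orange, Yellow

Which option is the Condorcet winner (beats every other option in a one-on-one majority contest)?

Pink

Pink vs Yellow: 44–0
Pink vs Teal: 23–21
Pink vs Red: 23–21
Pink vs Purple: 26–18
Pink vs Orange: 29–15
Pink beats every other option.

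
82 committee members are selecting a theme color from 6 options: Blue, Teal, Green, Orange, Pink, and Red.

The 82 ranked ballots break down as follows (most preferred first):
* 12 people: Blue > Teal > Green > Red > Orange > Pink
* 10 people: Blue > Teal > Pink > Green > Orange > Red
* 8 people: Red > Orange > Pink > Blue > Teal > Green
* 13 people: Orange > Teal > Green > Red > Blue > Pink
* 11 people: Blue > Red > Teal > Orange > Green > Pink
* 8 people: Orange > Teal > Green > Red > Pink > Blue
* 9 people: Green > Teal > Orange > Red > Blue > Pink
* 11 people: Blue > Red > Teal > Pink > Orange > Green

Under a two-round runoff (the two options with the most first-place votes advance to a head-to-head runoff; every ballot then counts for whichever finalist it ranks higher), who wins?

Round 1 first-place votes: Blue 44, Teal 0, Green 9, Orange 21, Pink 0, Red 8. Blue and Orange advance.
Runoff: Blue is ranked above Orange on 44 ballots, Orange above Blue on 38.

Blue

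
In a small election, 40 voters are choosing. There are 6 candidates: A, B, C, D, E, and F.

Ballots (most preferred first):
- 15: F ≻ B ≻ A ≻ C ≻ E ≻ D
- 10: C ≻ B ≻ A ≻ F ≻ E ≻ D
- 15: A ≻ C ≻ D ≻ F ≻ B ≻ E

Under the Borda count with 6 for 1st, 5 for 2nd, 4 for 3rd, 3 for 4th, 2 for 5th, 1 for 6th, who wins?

A: 15×4 + 10×4 + 15×6 = 190
B: 15×5 + 10×5 + 15×2 = 155
C: 15×3 + 10×6 + 15×5 = 180
D: 15×1 + 10×1 + 15×4 = 85
E: 15×2 + 10×2 + 15×1 = 65
F: 15×6 + 10×3 + 15×3 = 165

A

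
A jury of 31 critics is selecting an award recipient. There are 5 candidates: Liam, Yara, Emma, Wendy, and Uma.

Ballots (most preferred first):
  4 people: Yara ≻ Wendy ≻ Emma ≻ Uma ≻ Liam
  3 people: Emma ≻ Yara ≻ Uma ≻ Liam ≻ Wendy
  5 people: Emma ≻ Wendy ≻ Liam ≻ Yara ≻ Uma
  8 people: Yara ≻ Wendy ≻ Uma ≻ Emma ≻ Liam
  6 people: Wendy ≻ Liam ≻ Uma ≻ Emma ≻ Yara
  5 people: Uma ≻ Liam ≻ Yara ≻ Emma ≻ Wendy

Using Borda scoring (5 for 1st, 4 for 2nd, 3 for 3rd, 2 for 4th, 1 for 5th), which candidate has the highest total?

Wendy

Liam: 4×1 + 3×2 + 5×3 + 8×1 + 6×4 + 5×4 = 77
Yara: 4×5 + 3×4 + 5×2 + 8×5 + 6×1 + 5×3 = 103
Emma: 4×3 + 3×5 + 5×5 + 8×2 + 6×2 + 5×2 = 90
Wendy: 4×4 + 3×1 + 5×4 + 8×4 + 6×5 + 5×1 = 106
Uma: 4×2 + 3×3 + 5×1 + 8×3 + 6×3 + 5×5 = 89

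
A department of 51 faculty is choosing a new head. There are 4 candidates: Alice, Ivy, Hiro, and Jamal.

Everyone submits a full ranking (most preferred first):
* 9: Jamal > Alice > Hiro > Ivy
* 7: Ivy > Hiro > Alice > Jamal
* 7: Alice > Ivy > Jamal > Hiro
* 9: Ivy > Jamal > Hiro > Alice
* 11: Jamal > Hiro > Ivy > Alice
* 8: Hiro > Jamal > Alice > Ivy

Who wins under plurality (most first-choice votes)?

Jamal

First-place votes: Alice 7, Ivy 16, Hiro 8, Jamal 20.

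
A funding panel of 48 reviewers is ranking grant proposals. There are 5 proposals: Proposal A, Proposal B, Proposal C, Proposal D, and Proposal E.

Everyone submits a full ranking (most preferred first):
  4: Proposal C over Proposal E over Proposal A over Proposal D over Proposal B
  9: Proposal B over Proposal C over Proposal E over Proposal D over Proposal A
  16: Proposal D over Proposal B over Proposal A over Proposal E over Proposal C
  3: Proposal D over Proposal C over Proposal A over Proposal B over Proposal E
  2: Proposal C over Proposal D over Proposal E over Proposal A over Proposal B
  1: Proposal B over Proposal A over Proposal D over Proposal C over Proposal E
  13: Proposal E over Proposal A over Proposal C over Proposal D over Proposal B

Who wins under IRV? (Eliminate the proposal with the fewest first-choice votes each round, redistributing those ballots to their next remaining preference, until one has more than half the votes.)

Round 1: Proposal A 0, Proposal B 10, Proposal C 6, Proposal D 19, Proposal E 13. Proposal A eliminated.
Round 2: Proposal B 10, Proposal C 6, Proposal D 19, Proposal E 13. Proposal C eliminated.
Round 3: Proposal B 10, Proposal D 21, Proposal E 17. Proposal B eliminated.
Round 4: Proposal D 22, Proposal E 26. Proposal E has a majority (≥25).

Proposal E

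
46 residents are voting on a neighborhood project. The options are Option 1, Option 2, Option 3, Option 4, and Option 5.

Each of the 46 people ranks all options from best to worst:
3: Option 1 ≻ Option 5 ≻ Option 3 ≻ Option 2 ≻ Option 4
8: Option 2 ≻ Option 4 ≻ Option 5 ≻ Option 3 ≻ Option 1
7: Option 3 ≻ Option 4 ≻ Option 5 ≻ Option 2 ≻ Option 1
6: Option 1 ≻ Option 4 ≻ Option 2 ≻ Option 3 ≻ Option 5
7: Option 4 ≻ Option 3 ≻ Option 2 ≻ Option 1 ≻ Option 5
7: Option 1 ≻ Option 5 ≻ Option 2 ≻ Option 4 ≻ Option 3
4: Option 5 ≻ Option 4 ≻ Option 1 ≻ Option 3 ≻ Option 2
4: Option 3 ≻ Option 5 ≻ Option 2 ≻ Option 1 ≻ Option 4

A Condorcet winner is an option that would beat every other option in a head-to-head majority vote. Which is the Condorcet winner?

Option 4

Option 4 vs Option 1: 26–20
Option 4 vs Option 2: 24–22
Option 4 vs Option 3: 32–14
Option 4 vs Option 5: 28–18
Option 4 beats every other option.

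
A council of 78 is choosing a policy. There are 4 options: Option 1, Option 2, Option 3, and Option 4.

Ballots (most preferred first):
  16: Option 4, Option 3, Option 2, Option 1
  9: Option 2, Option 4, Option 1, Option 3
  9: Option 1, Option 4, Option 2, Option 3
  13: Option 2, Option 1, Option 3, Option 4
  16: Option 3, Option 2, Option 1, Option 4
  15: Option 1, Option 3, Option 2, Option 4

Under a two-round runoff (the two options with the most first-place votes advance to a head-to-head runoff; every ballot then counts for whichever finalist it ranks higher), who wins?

Option 2

Round 1 first-place votes: Option 1 24, Option 2 22, Option 3 16, Option 4 16. Option 1 and Option 2 advance.
Runoff: Option 1 is ranked above Option 2 on 24 ballots, Option 2 above Option 1 on 54.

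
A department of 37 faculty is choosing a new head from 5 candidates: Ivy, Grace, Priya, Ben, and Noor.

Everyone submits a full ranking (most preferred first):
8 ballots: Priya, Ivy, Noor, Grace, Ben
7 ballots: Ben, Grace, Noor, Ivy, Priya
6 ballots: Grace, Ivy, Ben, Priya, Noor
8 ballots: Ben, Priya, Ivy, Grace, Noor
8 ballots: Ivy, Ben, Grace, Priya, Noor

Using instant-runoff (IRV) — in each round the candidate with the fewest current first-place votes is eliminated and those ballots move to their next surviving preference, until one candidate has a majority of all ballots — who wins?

Ivy

Round 1: Ivy 8, Grace 6, Priya 8, Ben 15, Noor 0. Noor eliminated.
Round 2: Ivy 8, Grace 6, Priya 8, Ben 15. Grace eliminated.
Round 3: Ivy 14, Priya 8, Ben 15. Priya eliminated.
Round 4: Ivy 22, Ben 15. Ivy has a majority (≥19).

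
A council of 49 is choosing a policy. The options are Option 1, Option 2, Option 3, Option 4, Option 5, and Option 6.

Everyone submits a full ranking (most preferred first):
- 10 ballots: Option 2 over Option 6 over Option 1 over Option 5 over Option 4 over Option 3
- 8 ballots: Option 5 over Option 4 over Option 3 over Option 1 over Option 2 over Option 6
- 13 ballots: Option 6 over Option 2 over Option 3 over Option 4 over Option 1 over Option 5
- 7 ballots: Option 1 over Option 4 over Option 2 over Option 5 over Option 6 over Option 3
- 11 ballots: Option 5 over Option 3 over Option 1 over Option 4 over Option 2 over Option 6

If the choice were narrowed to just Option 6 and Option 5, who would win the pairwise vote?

Option 6 is ranked above Option 5 on 23 ballots; Option 5 above Option 6 on 26.

Option 5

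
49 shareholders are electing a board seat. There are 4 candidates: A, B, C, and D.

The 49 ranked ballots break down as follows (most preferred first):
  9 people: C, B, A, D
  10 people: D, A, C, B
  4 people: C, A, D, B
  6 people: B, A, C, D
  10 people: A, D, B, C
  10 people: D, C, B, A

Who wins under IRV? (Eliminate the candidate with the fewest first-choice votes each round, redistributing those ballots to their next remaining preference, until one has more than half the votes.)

Round 1: A 10, B 6, C 13, D 20. B eliminated.
Round 2: A 16, C 13, D 20. C eliminated.
Round 3: A 29, D 20. A has a majority (≥25).

A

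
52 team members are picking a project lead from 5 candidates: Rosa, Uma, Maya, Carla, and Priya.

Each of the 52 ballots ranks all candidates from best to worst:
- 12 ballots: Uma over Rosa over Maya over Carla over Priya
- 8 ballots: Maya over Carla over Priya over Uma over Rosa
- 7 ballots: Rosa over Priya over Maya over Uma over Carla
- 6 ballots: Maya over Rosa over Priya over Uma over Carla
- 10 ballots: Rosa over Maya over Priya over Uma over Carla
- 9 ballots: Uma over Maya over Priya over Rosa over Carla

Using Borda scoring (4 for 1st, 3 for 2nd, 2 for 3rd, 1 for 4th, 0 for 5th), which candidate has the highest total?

Maya

Rosa: 12×3 + 8×0 + 7×4 + 6×3 + 10×4 + 9×1 = 131
Uma: 12×4 + 8×1 + 7×1 + 6×1 + 10×1 + 9×4 = 115
Maya: 12×2 + 8×4 + 7×2 + 6×4 + 10×3 + 9×3 = 151
Carla: 12×1 + 8×3 + 7×0 + 6×0 + 10×0 + 9×0 = 36
Priya: 12×0 + 8×2 + 7×3 + 6×2 + 10×2 + 9×2 = 87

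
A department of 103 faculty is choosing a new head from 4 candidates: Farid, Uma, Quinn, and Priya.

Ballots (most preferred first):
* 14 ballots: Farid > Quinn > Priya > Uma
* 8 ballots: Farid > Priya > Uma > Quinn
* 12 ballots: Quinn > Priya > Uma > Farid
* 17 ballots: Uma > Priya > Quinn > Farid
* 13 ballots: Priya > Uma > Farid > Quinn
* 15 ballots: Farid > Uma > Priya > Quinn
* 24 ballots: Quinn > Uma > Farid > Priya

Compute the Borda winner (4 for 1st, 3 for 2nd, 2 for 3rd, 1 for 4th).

Uma

Farid: 14×4 + 8×4 + 12×1 + 17×1 + 13×2 + 15×4 + 24×2 = 251
Uma: 14×1 + 8×2 + 12×2 + 17×4 + 13×3 + 15×3 + 24×3 = 278
Quinn: 14×3 + 8×1 + 12×4 + 17×2 + 13×1 + 15×1 + 24×4 = 256
Priya: 14×2 + 8×3 + 12×3 + 17×3 + 13×4 + 15×2 + 24×1 = 245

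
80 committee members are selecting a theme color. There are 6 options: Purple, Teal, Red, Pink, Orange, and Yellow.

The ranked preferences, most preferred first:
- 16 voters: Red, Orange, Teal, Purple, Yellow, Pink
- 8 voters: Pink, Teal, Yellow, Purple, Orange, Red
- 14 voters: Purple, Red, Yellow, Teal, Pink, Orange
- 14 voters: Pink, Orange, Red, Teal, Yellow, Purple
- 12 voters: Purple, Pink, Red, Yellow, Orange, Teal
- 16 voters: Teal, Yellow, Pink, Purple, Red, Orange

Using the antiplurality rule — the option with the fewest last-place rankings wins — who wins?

Yellow

Last-place votes: Purple 14, Teal 12, Red 8, Pink 16, Orange 30, Yellow 0.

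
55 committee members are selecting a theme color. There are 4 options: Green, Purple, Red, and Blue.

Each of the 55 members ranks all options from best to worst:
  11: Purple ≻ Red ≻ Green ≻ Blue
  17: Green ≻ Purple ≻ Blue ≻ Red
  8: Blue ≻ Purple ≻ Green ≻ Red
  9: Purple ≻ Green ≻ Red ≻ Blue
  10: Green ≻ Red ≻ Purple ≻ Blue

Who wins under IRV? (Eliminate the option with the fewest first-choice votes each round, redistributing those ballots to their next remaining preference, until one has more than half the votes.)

Round 1: Green 27, Purple 20, Red 0, Blue 8. Red eliminated.
Round 2: Green 27, Purple 20, Blue 8. Blue eliminated.
Round 3: Green 27, Purple 28. Purple has a majority (≥28).

Purple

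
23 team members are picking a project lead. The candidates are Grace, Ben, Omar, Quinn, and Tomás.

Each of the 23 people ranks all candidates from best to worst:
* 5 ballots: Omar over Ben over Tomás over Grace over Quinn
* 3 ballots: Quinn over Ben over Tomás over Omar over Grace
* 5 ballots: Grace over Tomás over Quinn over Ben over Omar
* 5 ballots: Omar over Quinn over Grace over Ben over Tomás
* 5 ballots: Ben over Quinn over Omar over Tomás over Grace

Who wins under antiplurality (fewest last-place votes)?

Ben

Last-place votes: Grace 8, Ben 0, Omar 5, Quinn 5, Tomás 5.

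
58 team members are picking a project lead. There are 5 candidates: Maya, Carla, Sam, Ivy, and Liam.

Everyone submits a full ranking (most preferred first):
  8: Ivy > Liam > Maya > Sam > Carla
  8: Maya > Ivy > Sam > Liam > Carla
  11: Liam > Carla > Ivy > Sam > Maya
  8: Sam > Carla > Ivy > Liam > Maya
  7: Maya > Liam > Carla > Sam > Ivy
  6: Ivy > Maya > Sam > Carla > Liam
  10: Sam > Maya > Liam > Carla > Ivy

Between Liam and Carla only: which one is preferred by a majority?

Liam is ranked above Carla on 44 ballots; Carla above Liam on 14.

Liam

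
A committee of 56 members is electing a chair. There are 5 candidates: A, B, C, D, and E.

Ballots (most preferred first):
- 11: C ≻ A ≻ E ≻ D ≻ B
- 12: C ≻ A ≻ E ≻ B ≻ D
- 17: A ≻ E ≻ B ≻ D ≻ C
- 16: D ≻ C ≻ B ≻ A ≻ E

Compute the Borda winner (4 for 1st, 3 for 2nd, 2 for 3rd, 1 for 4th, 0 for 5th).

A

A: 11×3 + 12×3 + 17×4 + 16×1 = 153
B: 11×0 + 12×1 + 17×2 + 16×2 = 78
C: 11×4 + 12×4 + 17×0 + 16×3 = 140
D: 11×1 + 12×0 + 17×1 + 16×4 = 92
E: 11×2 + 12×2 + 17×3 + 16×0 = 97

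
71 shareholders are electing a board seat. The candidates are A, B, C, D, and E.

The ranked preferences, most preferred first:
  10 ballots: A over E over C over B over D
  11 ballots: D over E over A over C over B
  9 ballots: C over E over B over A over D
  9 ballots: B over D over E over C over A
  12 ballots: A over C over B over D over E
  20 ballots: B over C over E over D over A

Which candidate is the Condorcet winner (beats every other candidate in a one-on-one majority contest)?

C

C vs A: 38–33
C vs B: 42–29
C vs D: 51–20
C vs E: 41–30
C beats every other candidate.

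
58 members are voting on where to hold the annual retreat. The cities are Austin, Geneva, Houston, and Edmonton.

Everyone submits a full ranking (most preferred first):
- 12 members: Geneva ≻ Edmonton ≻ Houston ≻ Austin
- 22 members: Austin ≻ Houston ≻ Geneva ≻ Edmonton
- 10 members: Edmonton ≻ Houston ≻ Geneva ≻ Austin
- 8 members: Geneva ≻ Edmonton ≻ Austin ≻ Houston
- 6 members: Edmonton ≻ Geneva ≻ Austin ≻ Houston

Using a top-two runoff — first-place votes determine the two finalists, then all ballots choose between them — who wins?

Round 1 first-place votes: Austin 22, Geneva 20, Houston 0, Edmonton 16. Austin and Geneva advance.
Runoff: Austin is ranked above Geneva on 22 ballots, Geneva above Austin on 36.

Geneva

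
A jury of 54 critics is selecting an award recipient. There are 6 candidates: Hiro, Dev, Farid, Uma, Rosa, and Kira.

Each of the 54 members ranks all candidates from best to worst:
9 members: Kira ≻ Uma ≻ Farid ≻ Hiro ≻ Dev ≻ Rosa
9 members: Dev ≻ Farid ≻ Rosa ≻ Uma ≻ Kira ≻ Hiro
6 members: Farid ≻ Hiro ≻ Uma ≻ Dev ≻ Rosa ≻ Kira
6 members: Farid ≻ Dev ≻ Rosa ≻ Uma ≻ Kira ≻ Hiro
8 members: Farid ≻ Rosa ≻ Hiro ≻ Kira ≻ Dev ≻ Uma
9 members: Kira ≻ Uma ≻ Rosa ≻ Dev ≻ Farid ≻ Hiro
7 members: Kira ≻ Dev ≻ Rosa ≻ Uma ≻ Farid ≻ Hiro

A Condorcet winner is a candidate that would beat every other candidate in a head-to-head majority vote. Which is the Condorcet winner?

Farid

Farid vs Hiro: 54–0
Farid vs Dev: 29–25
Farid vs Uma: 29–25
Farid vs Rosa: 38–16
Farid vs Kira: 29–25
Farid beats every other candidate.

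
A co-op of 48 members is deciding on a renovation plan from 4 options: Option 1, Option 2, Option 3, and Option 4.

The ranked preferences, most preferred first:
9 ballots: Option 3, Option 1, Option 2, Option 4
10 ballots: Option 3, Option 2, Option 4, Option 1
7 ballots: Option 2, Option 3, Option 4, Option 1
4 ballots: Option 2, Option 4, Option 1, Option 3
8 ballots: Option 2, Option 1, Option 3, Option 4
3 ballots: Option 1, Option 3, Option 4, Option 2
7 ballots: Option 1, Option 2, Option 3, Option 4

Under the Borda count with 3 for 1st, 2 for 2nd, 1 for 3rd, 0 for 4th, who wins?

Option 1: 9×2 + 10×0 + 7×0 + 4×1 + 8×2 + 3×3 + 7×3 = 68
Option 2: 9×1 + 10×2 + 7×3 + 4×3 + 8×3 + 3×0 + 7×2 = 100
Option 3: 9×3 + 10×3 + 7×2 + 4×0 + 8×1 + 3×2 + 7×1 = 92
Option 4: 9×0 + 10×1 + 7×1 + 4×2 + 8×0 + 3×1 + 7×0 = 28

Option 2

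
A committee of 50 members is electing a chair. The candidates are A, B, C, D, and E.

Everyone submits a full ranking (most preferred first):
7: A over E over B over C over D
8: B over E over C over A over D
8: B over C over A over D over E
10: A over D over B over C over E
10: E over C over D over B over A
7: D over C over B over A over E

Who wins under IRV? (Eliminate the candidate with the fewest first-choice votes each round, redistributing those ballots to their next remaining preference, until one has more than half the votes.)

Round 1: A 17, B 16, C 0, D 7, E 10. C eliminated.
Round 2: A 17, B 16, D 7, E 10. D eliminated.
Round 3: A 17, B 23, E 10. E eliminated.
Round 4: A 17, B 33. B has a majority (≥26).

B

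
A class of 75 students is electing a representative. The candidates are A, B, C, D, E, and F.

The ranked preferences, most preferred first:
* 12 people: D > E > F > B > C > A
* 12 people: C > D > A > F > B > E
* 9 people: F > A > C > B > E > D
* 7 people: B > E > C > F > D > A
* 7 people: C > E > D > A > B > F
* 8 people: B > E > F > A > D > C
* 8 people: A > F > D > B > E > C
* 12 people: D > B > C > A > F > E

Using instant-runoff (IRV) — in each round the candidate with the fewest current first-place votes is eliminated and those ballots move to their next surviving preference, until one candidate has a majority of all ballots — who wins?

C

Round 1: A 8, B 15, C 19, D 24, E 0, F 9. E eliminated.
Round 2: A 8, B 15, C 19, D 24, F 9. A eliminated.
Round 3: B 15, C 19, D 24, F 17. B eliminated.
Round 4: C 26, D 24, F 25. D eliminated.
Round 5: C 38, F 37. C has a majority (≥38).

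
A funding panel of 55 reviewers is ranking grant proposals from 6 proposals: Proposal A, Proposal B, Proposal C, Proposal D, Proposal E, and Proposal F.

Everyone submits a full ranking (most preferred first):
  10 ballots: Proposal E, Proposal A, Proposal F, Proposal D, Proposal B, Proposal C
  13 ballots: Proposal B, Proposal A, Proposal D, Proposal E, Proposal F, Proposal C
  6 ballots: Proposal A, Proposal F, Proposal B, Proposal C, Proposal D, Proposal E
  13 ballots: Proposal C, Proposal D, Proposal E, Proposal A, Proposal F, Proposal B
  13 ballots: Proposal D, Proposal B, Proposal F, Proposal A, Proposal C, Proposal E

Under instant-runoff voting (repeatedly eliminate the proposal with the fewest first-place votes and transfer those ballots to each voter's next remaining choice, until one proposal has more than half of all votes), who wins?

Round 1: Proposal A 6, Proposal B 13, Proposal C 13, Proposal D 13, Proposal E 10, Proposal F 0. Proposal F eliminated.
Round 2: Proposal A 6, Proposal B 13, Proposal C 13, Proposal D 13, Proposal E 10. Proposal A eliminated.
Round 3: Proposal B 19, Proposal C 13, Proposal D 13, Proposal E 10. Proposal E eliminated.
Round 4: Proposal B 19, Proposal C 13, Proposal D 23. Proposal C eliminated.
Round 5: Proposal B 19, Proposal D 36. Proposal D has a majority (≥28).

Proposal D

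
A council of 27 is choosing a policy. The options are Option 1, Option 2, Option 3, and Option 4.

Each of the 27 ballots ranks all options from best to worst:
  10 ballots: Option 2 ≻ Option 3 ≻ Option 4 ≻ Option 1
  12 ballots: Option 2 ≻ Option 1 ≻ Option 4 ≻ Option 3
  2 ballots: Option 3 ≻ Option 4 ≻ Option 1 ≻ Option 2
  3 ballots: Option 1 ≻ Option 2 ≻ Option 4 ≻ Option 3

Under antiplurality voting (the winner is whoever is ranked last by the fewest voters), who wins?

Option 4

Last-place votes: Option 1 10, Option 2 2, Option 3 15, Option 4 0.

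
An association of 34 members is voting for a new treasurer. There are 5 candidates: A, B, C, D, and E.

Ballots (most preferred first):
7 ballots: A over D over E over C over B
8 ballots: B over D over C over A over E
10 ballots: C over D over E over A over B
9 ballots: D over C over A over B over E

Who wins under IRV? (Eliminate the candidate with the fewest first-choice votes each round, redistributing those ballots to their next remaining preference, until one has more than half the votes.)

Round 1: A 7, B 8, C 10, D 9, E 0. E eliminated.
Round 2: A 7, B 8, C 10, D 9. A eliminated.
Round 3: B 8, C 10, D 16. B eliminated.
Round 4: C 10, D 24. D has a majority (≥18).

D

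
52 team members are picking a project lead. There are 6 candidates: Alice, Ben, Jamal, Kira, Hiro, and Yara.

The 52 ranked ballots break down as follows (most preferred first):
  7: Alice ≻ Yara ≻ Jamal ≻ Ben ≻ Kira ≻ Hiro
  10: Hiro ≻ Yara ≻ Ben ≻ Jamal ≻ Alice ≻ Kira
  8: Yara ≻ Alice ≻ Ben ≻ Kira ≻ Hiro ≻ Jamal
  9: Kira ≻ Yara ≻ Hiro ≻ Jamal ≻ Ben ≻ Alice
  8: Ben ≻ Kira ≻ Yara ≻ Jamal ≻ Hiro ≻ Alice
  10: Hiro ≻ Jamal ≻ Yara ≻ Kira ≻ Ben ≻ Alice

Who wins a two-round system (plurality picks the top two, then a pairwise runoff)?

Round 1 first-place votes: Alice 7, Ben 8, Jamal 0, Kira 9, Hiro 20, Yara 8. Hiro and Kira advance.
Runoff: Hiro is ranked above Kira on 20 ballots, Kira above Hiro on 32.

Kira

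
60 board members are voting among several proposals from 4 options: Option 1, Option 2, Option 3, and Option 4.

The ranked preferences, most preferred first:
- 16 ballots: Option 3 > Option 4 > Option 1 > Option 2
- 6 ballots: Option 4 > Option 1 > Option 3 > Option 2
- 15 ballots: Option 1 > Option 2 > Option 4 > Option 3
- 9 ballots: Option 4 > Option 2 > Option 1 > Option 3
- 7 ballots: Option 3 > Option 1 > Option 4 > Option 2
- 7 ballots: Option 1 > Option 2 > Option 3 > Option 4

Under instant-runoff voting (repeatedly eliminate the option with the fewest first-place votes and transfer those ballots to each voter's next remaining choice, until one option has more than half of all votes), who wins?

Round 1: Option 1 22, Option 2 0, Option 3 23, Option 4 15. Option 2 eliminated.
Round 2: Option 1 22, Option 3 23, Option 4 15. Option 4 eliminated.
Round 3: Option 1 37, Option 3 23. Option 1 has a majority (≥31).

Option 1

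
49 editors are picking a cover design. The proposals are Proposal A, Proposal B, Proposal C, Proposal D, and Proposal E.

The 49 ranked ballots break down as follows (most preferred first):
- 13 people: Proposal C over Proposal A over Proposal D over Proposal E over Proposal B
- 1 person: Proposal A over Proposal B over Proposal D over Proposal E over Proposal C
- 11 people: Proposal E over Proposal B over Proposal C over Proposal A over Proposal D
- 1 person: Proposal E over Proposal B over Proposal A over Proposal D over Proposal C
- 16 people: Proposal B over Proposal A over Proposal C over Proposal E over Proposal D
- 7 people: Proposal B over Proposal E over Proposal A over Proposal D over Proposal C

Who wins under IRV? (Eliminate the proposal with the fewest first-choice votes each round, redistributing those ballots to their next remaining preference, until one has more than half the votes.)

Round 1: Proposal A 1, Proposal B 23, Proposal C 13, Proposal D 0, Proposal E 12. Proposal D eliminated.
Round 2: Proposal A 1, Proposal B 23, Proposal C 13, Proposal E 12. Proposal A eliminated.
Round 3: Proposal B 24, Proposal C 13, Proposal E 12. Proposal E eliminated.
Round 4: Proposal B 36, Proposal C 13. Proposal B has a majority (≥25).

Proposal B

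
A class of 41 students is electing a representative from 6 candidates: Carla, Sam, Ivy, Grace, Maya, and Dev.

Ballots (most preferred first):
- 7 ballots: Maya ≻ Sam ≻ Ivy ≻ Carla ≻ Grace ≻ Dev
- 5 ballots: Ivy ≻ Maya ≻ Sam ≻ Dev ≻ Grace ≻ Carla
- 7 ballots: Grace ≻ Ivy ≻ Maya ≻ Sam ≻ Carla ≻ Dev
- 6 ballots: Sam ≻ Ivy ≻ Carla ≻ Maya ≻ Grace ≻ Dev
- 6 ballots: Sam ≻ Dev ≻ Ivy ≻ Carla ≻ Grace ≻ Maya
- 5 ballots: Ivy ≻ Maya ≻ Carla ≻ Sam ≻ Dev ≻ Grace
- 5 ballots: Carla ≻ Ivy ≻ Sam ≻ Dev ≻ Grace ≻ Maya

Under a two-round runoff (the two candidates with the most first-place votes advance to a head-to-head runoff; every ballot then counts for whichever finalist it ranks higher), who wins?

Round 1 first-place votes: Carla 5, Sam 12, Ivy 10, Grace 7, Maya 7, Dev 0. Sam and Ivy advance.
Runoff: Sam is ranked above Ivy on 19 ballots, Ivy above Sam on 22.

Ivy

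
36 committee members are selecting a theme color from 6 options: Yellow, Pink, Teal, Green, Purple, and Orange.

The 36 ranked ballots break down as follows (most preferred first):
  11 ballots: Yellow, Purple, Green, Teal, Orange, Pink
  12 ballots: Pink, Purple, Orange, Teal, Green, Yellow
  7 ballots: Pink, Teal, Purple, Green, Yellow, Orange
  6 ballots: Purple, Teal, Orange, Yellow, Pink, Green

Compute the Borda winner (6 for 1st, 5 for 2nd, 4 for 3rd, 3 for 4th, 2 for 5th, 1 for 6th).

Purple

Yellow: 11×6 + 12×1 + 7×2 + 6×3 = 110
Pink: 11×1 + 12×6 + 7×6 + 6×2 = 137
Teal: 11×3 + 12×3 + 7×5 + 6×5 = 134
Green: 11×4 + 12×2 + 7×3 + 6×1 = 95
Purple: 11×5 + 12×5 + 7×4 + 6×6 = 179
Orange: 11×2 + 12×4 + 7×1 + 6×4 = 101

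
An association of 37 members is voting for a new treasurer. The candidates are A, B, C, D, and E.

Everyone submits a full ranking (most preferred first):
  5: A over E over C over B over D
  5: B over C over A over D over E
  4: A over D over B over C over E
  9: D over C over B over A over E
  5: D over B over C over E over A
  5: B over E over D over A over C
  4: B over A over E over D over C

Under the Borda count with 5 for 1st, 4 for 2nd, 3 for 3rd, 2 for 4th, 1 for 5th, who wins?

A: 5×5 + 5×3 + 4×5 + 9×2 + 5×1 + 5×2 + 4×4 = 109
B: 5×2 + 5×5 + 4×3 + 9×3 + 5×4 + 5×5 + 4×5 = 139
C: 5×3 + 5×4 + 4×2 + 9×4 + 5×3 + 5×1 + 4×1 = 103
D: 5×1 + 5×2 + 4×4 + 9×5 + 5×5 + 5×3 + 4×2 = 124
E: 5×4 + 5×1 + 4×1 + 9×1 + 5×2 + 5×4 + 4×3 = 80

B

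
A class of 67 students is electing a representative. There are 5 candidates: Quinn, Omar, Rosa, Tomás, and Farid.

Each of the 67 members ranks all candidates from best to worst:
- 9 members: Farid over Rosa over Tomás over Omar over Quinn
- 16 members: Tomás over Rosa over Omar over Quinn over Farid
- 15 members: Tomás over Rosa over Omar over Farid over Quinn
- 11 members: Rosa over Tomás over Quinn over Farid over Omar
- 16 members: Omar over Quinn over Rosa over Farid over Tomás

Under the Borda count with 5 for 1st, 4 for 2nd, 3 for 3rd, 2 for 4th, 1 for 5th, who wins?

Quinn: 9×1 + 16×2 + 15×1 + 11×3 + 16×4 = 153
Omar: 9×2 + 16×3 + 15×3 + 11×1 + 16×5 = 202
Rosa: 9×4 + 16×4 + 15×4 + 11×5 + 16×3 = 263
Tomás: 9×3 + 16×5 + 15×5 + 11×4 + 16×1 = 242
Farid: 9×5 + 16×1 + 15×2 + 11×2 + 16×2 = 145

Rosa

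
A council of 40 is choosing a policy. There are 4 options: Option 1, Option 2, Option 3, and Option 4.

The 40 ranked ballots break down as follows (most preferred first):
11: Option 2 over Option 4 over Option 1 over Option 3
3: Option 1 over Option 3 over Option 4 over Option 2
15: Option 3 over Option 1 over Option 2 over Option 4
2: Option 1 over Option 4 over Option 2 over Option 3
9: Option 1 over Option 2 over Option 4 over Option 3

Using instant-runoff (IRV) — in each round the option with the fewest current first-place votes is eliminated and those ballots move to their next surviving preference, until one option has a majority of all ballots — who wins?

Round 1: Option 1 14, Option 2 11, Option 3 15, Option 4 0. Option 4 eliminated.
Round 2: Option 1 14, Option 2 11, Option 3 15. Option 2 eliminated.
Round 3: Option 1 25, Option 3 15. Option 1 has a majority (≥21).

Option 1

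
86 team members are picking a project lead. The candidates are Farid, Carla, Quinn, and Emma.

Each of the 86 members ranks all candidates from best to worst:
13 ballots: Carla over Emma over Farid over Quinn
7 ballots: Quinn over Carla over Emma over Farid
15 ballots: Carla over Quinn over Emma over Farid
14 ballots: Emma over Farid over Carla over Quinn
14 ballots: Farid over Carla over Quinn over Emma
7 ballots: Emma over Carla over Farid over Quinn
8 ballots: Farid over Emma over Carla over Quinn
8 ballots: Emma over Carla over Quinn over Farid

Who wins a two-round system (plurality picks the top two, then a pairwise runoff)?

Round 1 first-place votes: Farid 22, Carla 28, Quinn 7, Emma 29. Emma and Carla advance.
Runoff: Emma is ranked above Carla on 37 ballots, Carla above Emma on 49.

Carla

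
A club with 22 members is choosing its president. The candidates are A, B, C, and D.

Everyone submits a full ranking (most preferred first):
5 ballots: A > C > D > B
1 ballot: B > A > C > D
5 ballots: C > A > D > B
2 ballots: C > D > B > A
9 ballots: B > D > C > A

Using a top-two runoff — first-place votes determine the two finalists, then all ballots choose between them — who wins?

Round 1 first-place votes: A 5, B 10, C 7, D 0. B and C advance.
Runoff: B is ranked above C on 10 ballots, C above B on 12.

C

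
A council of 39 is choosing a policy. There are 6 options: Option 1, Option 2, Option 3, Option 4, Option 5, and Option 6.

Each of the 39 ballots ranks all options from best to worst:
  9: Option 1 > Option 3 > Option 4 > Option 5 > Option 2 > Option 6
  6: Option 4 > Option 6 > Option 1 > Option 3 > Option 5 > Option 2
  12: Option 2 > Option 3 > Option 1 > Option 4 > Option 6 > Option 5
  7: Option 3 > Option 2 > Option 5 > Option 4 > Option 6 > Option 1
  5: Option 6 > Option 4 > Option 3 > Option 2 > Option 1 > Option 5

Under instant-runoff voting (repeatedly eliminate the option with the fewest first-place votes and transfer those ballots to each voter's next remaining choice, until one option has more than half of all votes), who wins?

Round 1: Option 1 9, Option 2 12, Option 3 7, Option 4 6, Option 5 0, Option 6 5. Option 5 eliminated.
Round 2: Option 1 9, Option 2 12, Option 3 7, Option 4 6, Option 6 5. Option 6 eliminated.
Round 3: Option 1 9, Option 2 12, Option 3 7, Option 4 11. Option 3 eliminated.
Round 4: Option 1 9, Option 2 19, Option 4 11. Option 1 eliminated.
Round 5: Option 2 19, Option 4 20. Option 4 has a majority (≥20).

Option 4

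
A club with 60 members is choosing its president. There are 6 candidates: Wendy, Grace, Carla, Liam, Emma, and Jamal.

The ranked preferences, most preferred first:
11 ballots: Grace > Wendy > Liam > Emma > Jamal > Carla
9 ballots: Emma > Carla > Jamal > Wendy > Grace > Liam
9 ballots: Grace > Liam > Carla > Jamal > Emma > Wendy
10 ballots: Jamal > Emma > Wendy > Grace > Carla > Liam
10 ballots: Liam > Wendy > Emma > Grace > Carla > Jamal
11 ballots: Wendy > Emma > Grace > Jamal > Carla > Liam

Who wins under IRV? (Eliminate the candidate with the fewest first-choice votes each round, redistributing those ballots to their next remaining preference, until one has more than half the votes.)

Round 1: Wendy 11, Grace 20, Carla 0, Liam 10, Emma 9, Jamal 10. Carla eliminated.
Round 2: Wendy 11, Grace 20, Liam 10, Emma 9, Jamal 10. Emma eliminated.
Round 3: Wendy 11, Grace 20, Liam 10, Jamal 19. Liam eliminated.
Round 4: Wendy 21, Grace 20, Jamal 19. Jamal eliminated.
Round 5: Wendy 40, Grace 20. Wendy has a majority (≥31).

Wendy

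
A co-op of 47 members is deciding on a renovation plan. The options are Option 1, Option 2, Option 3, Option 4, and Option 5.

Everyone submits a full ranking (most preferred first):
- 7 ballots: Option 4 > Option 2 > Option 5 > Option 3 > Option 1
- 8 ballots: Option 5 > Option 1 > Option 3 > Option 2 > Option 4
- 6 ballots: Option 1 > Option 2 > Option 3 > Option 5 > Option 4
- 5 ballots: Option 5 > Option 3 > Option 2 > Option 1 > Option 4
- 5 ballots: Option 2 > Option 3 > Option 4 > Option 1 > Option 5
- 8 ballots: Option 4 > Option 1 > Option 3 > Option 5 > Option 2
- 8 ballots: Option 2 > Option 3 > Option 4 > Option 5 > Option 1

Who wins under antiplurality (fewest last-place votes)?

Last-place votes: Option 1 15, Option 2 8, Option 3 0, Option 4 19, Option 5 5.

Option 3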